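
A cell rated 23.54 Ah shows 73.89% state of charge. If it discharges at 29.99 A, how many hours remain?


Step 1: remaining = SOC/100 * C_total = 73.89/100 * 23.54 = 17.394 Ah
Step 2: t = remaining / I = 17.394 / 29.99 = 0.5800 hr

0.5800 hr


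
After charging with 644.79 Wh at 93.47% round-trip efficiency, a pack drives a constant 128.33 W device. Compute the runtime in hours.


Step 1: E_discharge = eta/100 * E_charge = 93.47/100 * 644.79 = 602.69 Wh
Step 2: t = E_discharge / P = 602.69 / 128.33 = 4.696 hr

4.696 hr


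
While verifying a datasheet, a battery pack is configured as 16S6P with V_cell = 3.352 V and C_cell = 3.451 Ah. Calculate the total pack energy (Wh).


V_pack = 16 * 3.352 = 53.632 V
C_pack = 6 * 3.451 = 20.706 Ah
E = V_pack * C_pack = 53.632 * 20.706 = 1111 Wh

1111 Wh


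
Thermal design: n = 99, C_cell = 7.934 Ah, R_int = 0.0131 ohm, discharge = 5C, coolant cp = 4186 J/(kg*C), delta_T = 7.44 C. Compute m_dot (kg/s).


Step 1: I = 5 * 7.934 = 39.67 A
Step 2: Q_cell = I^2 * R = 39.67^2 * 0.0131 = 20.616 W
Step 3: Q_total = 99 * 20.616 = 2041 W
Step 4: m_dot = Q_total / (cp * dT) = 2041 / (4186 * 7.44) = 0.06553 kg/s

0.06553 kg/s


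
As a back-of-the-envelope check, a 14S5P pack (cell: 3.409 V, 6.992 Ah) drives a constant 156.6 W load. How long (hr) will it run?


Step 1: E_pack = Ns * V_cell * Np * C_cell = 14 * 3.409 * 5 * 6.992 = 1668.5 Wh
Step 2: t = E_pack / P = 1668.5 / 156.6 = 10.65 hr

10.65 hr


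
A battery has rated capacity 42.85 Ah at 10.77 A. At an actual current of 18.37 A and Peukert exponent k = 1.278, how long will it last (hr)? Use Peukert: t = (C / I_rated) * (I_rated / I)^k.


t_rated = C / I_rated = 42.85 / 10.77 = 3.9786 hr
(I_rated/I)^k = (0.58628)^1.278 = 0.5054
t = t_rated * (I_rated/I)^k = 3.9786 * 0.5054 = 2.011 hr

2.011 hr


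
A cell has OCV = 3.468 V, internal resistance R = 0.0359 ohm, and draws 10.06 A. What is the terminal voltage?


V = OCV - I*R = 3.468 - 10.06 * 0.0359 = 3.107 V

3.107 V


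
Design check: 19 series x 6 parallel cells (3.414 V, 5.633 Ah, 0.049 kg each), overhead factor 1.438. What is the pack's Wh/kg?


Step 1: V_pack = 19 * 3.414 = 64.866 V
Step 2: C_pack = 6 * 5.633 = 33.798 Ah
Step 3: E_pack = V_pack * C_pack = 64.866 * 33.798 = 2192.3 Wh
Step 4: m_pack = 19 * 6 * 0.049 * 1.438 = 8.0327 kg
Step 5: ED = E_pack / m_pack = 2192.3 / 8.0327 = 272.9 Wh/kg

272.9 Wh/kg


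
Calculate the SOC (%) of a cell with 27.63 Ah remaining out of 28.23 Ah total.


SOC% = 27.63 / 28.23 * 100 = 97.87%

97.87%


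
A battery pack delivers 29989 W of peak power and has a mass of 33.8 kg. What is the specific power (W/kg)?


Specific power = 29989 W / 33.8 kg = 887.2 W/kg

887.2 W/kg


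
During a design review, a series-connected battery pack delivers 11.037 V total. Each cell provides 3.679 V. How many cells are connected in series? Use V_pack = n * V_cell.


Rearranging: n = V_pack / V_cell = 11.037 / 3.679 = 3 cells

3


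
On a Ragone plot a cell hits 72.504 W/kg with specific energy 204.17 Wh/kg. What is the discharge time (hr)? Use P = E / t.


t = E / P = 204.17 / 72.504 = 2.816 hr

2.816 hr


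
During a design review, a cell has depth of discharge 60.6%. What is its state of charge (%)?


SOC = 100 - DOD = 100 - 60.6 = 39.4%

39.4%


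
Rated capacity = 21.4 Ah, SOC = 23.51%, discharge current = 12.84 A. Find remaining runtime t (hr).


Step 1: remaining = SOC/100 * C_total = 23.51/100 * 21.4 = 5.0311 Ah
Step 2: t = remaining / I = 5.0311 / 12.84 = 0.3918 hr

0.3918 hr


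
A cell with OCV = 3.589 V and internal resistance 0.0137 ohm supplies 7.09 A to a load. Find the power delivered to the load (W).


Step 1: V_terminal = OCV - I*R = 3.589 - 7.09 * 0.0137 = 3.4919 V
Step 2: P_out = V_terminal * I = 3.4919 * 7.09 = 24.76 W

24.76 W


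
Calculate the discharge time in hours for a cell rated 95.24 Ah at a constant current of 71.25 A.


Runtime = 95.24 Ah / 71.25 A = 1.337 hr

1.337 hr


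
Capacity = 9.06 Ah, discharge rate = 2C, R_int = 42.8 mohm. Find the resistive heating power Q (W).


Convert: R = 42.8 mohm = 0.0428 ohm
Step 1: I = C_rate * capacity = 2 * 9.06 = 18.12 A
Step 2: Q = I^2 * R = 18.12^2 * 0.0428 = 328.33 * 0.0428 = 14.05 W

14.05 W


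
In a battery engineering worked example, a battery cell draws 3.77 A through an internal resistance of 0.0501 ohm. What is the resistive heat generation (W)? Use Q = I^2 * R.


I^2 = 14.213
Q = 14.213 * 0.0501 = 0.7121 W

0.7121 W


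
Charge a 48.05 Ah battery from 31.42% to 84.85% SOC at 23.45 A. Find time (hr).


delta_Ah = 48.05 * (84.85 - 31.42) / 100 = 25.673 Ah
t = delta_Ah / I = 25.673 / 23.45 = 1.095 hr

1.095 hr


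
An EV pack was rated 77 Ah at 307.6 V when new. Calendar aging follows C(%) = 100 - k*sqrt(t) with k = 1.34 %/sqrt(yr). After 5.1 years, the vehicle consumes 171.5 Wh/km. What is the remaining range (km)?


Step 1: capacity retention = 100 - 1.34 * sqrt(5.1) = 100 - 1.34 * 2.2583 = 96.974%
Step 2: C_now = 77 * 96.974/100 = 74.67 Ah
Step 3: E_pack = V * C_now = 307.6 * 74.67 = 22968 Wh
Step 4: range = E_pack / consumption = 22968 / 171.5 = 133.9 km

133.9 km


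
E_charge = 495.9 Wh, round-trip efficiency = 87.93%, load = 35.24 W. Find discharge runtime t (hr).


Step 1: E_discharge = eta/100 * E_charge = 87.93/100 * 495.9 = 436.04 Wh
Step 2: t = E_discharge / P = 436.04 / 35.24 = 12.37 hr

12.37 hr


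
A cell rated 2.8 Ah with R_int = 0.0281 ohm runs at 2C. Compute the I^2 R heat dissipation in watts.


Step 1: I = C_rate * capacity = 2 * 2.8 = 5.6 A
Step 2: Q = I^2 * R = 5.6^2 * 0.0281 = 31.36 * 0.0281 = 0.8812 W

0.8812 W


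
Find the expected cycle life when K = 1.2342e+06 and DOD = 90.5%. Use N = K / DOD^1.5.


Step 1: DOD^1.5 = 90.5^1.5 = 860.94
Step 2: N = 1.2342e+06 / 860.94 = 1434 cycles

1434 cycles


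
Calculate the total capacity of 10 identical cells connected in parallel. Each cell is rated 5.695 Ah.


C_total = 10 * 5.695 = 56.95 Ah

56.95 Ah


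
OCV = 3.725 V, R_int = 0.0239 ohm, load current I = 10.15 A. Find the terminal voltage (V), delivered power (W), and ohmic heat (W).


Step 1: V_terminal = OCV - I*R = 3.725 - 10.15 * 0.0239 = 3.4824 V
Step 2: P_out = V_terminal * I = 3.4824 * 10.15 = 35.35 W
Step 3: Q = I^2 * R = 10.15^2 * 0.0239 = 2.462 W

V=3.4824 V, P=35.35 W, Q=2.462 W


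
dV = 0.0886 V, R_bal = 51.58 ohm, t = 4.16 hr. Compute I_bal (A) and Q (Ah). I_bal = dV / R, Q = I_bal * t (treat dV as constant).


First, Ohm's law: I_bal = 0.0886 V / 51.58 ohm = 0.0017177 A
Then Q = I * t = 0.0017177 A * 4.16 hr = 0.007146 Ah

I=0.0017177 A, Q=0.007146 Ah


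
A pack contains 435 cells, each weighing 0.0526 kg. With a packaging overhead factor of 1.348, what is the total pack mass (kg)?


Cell mass sum = 435 * 0.0526 = 22.881 kg
With overhead 1.348: m_pack = 22.881 * 1.348 = 30.84 kg

30.84 kg


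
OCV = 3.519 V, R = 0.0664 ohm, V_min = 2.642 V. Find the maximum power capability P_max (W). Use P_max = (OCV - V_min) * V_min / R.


P_max = (OCV - V_min) * V_min / R = (3.519 - 2.642) * 2.642 / 0.0664 = 0.877 * 2.642 / 0.0664 = 34.90 W

34.90 W


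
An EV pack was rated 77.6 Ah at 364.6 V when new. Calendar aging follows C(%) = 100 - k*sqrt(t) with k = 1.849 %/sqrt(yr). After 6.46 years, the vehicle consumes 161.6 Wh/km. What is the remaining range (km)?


Step 1: capacity retention = 100 - 1.849 * sqrt(6.46) = 100 - 1.849 * 2.5417 = 95.3%
Step 2: C_now = 77.6 * 95.3/100 = 73.953 Ah
Step 3: E_pack = V * C_now = 364.6 * 73.953 = 26963 Wh
Step 4: range = E_pack / consumption = 26963 / 161.6 = 166.9 km

166.9 km


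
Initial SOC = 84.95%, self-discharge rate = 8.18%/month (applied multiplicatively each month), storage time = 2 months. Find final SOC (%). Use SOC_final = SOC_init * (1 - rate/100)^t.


decay = (1 - 8.18/100)^2 = 0.84309
SOC_final = 84.95 * 0.84309 = 71.62%

71.62%


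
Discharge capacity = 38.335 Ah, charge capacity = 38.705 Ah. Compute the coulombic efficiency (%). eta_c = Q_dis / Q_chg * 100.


Coulombic efficiency = 38.335/38.705 * 100% = 99.04%

99.04%


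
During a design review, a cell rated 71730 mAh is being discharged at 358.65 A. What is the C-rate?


Convert: capacity = 71730 mAh = 71.73 Ah
C_rate = I / capacity = 358.65 / 71.73 = 5C

5C


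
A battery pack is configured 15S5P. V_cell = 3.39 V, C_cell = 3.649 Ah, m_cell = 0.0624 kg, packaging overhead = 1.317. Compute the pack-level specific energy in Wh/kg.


Step 1: V_pack = 15 * 3.39 = 50.85 V
Step 2: C_pack = 5 * 3.649 = 18.245 Ah
Step 3: E_pack = V_pack * C_pack = 50.85 * 18.245 = 927.76 Wh
Step 4: m_pack = 15 * 5 * 0.0624 * 1.317 = 6.1636 kg
Step 5: ED = E_pack / m_pack = 927.76 / 6.1636 = 150.5 Wh/kg

150.5 Wh/kg


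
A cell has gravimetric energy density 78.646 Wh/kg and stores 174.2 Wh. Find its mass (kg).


m = E / ED = 174.2 / 78.646 = 2.215 kg

2.215 kg


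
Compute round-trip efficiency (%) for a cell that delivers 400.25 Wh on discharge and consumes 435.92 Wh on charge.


Round-trip efficiency = 400.25/435.92 * 100% = 91.82%

91.82%


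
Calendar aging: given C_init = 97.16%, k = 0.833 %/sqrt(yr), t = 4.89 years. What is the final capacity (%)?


sqrt(t) = sqrt(4.89) = 2.2113
C_final = 97.16 - 0.833 * 2.2113 = 95.32%

95.32%


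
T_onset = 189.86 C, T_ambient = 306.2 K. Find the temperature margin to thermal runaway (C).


Convert: T_ambient = 306.2 K = 33.05 C
margin = 189.86 - 33.05 = 156.81 C

156.81 C


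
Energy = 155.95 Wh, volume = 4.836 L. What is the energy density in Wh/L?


ED = E / V = 155.95 / 4.836 = 32.25 Wh/L

32.25 Wh/L


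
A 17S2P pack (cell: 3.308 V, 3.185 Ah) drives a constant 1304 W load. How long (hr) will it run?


Step 1: E_pack = Ns * V_cell * Np * C_cell = 17 * 3.308 * 2 * 3.185 = 358.22 Wh
Step 2: t = E_pack / P = 358.22 / 1304 = 0.2747 hr

0.2747 hr


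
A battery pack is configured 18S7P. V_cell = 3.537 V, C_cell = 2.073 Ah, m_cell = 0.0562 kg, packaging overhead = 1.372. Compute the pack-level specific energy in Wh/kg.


Step 1: V_pack = 18 * 3.537 = 63.666 V
Step 2: C_pack = 7 * 2.073 = 14.511 Ah
Step 3: E_pack = V_pack * C_pack = 63.666 * 14.511 = 923.86 Wh
Step 4: m_pack = 18 * 7 * 0.0562 * 1.372 = 9.7154 kg
Step 5: ED = E_pack / m_pack = 923.86 / 9.7154 = 95.09 Wh/kg

95.09 Wh/kg


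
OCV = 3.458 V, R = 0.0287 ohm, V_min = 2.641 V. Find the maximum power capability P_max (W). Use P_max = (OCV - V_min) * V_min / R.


dV = OCV - V_min = 0.817 V (so I_max = dV / R)
P_max = dV * V_min / R = 0.817 * 2.641 / 0.0287 = 75.18 W

75.18 W


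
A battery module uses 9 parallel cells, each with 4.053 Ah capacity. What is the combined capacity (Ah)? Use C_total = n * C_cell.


Parallel capacities add: 9 * 4.053 Ah = 36.477 Ah

36.477 Ah


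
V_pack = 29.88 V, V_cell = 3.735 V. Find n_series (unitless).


n = V_pack / V_cell = 29.88 / 3.735 = 8

8


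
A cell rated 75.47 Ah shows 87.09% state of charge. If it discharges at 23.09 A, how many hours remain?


Step 1: remaining = SOC/100 * C_total = 87.09/100 * 75.47 = 65.727 Ah
Step 2: t = remaining / I = 65.727 / 23.09 = 2.847 hr

2.847 hr


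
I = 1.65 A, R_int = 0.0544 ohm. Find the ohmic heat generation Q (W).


I^2 = 2.7225
Q = 2.7225 * 0.0544 = 0.1481 W

0.1481 W


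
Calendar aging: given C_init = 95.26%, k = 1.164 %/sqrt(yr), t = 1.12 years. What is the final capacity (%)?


Step 1: sqrt(1.12 yr) = 1.0583
Step 2: drop = 1.164 * 1.0583 = 1.2319
Step 3: C_final = 95.26 - 1.2319 = 94.03%

94.03%


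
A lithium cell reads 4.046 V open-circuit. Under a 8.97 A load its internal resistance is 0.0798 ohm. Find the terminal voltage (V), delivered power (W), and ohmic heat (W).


Step 1: V_terminal = OCV - I*R = 4.046 - 8.97 * 0.0798 = 3.3302 V
Step 2: P_out = V_terminal * I = 3.3302 * 8.97 = 29.87 W
Step 3: Q = I^2 * R = 8.97^2 * 0.0798 = 6.421 W

V=3.3302 V, P=29.87 W, Q=6.421 W


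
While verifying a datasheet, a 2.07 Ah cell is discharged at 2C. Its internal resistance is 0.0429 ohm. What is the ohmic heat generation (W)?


Step 1: I = C_rate * capacity = 2 * 2.07 = 4.14 A
Step 2: Q = I^2 * R = 4.14^2 * 0.0429 = 17.14 * 0.0429 = 0.7353 W

0.7353 W


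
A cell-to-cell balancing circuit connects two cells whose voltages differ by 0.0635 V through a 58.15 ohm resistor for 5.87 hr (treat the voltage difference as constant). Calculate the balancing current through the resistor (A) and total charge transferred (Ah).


First, Ohm's law: I_bal = 0.0635 V / 58.15 ohm = 0.001092 A
Then Q = I * t = 0.001092 A * 5.87 hr = 0.006410 Ah

I=0.001092 A, Q=0.006410 Ah


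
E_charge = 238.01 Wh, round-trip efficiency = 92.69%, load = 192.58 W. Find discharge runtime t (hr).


Step 1: E_discharge = eta/100 * E_charge = 92.69/100 * 238.01 = 220.61 Wh
Step 2: t = E_discharge / P = 220.61 / 192.58 = 1.146 hr

1.146 hr


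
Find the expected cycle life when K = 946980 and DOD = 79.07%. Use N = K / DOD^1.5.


Step 1: DOD^1.5 = 79.07^1.5 = 703.1
Step 2: N = 946980 / 703.1 = 1347 cycles

1347 cycles


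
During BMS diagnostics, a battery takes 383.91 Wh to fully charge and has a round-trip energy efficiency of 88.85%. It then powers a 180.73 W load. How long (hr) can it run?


Step 1: E_discharge = eta/100 * E_charge = 88.85/100 * 383.91 = 341.1 Wh
Step 2: t = E_discharge / P = 341.1 / 180.73 = 1.887 hr

1.887 hr


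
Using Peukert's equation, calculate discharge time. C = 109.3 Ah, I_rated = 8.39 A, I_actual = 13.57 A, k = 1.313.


t_rated = C / I_rated = 109.3 / 8.39 = 13.027 hr
(I_rated/I)^k = (0.61828)^1.313 = 0.5319
t = t_rated * (I_rated/I)^k = 13.027 * 0.5319 = 6.929 hr

6.929 hr


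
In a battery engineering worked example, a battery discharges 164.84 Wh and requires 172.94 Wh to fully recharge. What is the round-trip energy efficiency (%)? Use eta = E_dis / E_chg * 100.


Round-trip efficiency = 164.84/172.94 * 100% = 95.32%

95.32%


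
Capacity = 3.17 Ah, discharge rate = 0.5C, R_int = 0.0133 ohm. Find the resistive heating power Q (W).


Step 1: I = C_rate * capacity = 0.5 * 3.17 = 1.585 A
Step 2: Q = I^2 * R = 1.585^2 * 0.0133 = 2.5122 * 0.0133 = 0.03341 W

0.03341 W


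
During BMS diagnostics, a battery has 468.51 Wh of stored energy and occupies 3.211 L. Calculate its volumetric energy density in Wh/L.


Volumetric ED = 468.51 Wh / 3.211 L = 145.9 Wh/L

145.9 Wh/L


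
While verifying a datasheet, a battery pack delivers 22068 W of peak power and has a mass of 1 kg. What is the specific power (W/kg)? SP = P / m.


SP = P / m = 22068 / 1 = 22070 W/kg

22070 W/kg


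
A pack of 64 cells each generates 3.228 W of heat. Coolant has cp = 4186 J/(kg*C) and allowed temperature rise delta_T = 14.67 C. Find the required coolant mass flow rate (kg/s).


Q_total = 64 * 3.228 = 206.59 W
m_dot = Q_total / (cp * dT) = 206.59 / (4186 * 14.67) = 0.003364 kg/s

0.003364 kg/s


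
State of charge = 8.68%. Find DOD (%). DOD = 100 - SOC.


DOD = 100 - SOC = 100 - 8.68 = 91.32%

91.32%


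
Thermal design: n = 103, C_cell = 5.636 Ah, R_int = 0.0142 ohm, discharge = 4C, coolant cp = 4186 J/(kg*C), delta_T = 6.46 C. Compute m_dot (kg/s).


Step 1: I = 4 * 5.636 = 22.544 A
Step 2: Q_cell = I^2 * R = 22.544^2 * 0.0142 = 7.2169 W
Step 3: Q_total = 103 * 7.2169 = 743.34 W
Step 4: m_dot = Q_total / (cp * dT) = 743.34 / (4186 * 6.46) = 0.02749 kg/s

0.02749 kg/s


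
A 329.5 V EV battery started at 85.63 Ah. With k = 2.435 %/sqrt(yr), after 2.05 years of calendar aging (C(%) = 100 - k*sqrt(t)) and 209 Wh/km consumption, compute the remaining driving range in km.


Step 1: capacity retention = 100 - 2.435 * sqrt(2.05) = 100 - 2.435 * 1.4318 = 96.514%
Step 2: C_now = 85.63 * 96.514/100 = 82.645 Ah
Step 3: E_pack = V * C_now = 329.5 * 82.645 = 27232 Wh
Step 4: range = E_pack / consumption = 27232 / 209 = 130.3 km

130.3 km


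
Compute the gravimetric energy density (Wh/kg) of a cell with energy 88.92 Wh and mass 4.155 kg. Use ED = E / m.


ED = E / m = 88.92 / 4.155 = 21.40 Wh/kg

21.40 Wh/kg


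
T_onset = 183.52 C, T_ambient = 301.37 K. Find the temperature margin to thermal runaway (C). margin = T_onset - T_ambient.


Convert: T_ambient = 301.37 K = 28.22 C
margin = 183.52 - 28.22 = 155.3 C

155.3 C


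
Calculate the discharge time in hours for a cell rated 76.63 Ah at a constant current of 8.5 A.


Runtime = 76.63 Ah / 8.5 A = 9.015 hr

9.015 hr


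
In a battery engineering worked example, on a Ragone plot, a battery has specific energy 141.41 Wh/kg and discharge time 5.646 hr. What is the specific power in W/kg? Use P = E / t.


Specific power = 141.41 Wh/kg / 5.646 hr = 25.05 W/kg

25.05 W/kg


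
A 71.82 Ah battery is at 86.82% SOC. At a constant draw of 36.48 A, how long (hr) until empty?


Step 1: remaining = SOC/100 * C_total = 86.82/100 * 71.82 = 62.354 Ah
Step 2: t = remaining / I = 62.354 / 36.48 = 1.709 hr

1.709 hr


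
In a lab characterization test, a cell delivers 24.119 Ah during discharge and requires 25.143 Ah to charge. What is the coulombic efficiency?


eta_c = Q_dis / Q_chg * 100 = 24.119 / 25.143 * 100 = 95.93%

95.93%


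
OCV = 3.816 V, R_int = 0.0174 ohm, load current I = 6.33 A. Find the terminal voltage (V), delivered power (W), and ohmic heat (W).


Step 1: V_terminal = OCV - I*R = 3.816 - 6.33 * 0.0174 = 3.7059 V
Step 2: P_out = V_terminal * I = 3.7059 * 6.33 = 23.46 W
Step 3: Q = I^2 * R = 6.33^2 * 0.0174 = 0.6972 W

V=3.7059 V, P=23.46 W, Q=0.6972 W


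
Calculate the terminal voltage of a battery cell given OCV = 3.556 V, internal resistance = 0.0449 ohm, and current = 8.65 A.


IR drop = 8.65 * 0.0449 = 0.38839 V
V = 3.556 - 0.38839 = 3.168 V

3.168 V


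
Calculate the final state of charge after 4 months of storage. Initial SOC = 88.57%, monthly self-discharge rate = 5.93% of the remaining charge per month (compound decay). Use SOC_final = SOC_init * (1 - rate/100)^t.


Monthly retention factor = 1 - 5.93/100 = 0.9407
Over 4 months: factor^4 = 0.78308
SOC_final = 88.57 * 0.78308 = 69.36%

69.36%


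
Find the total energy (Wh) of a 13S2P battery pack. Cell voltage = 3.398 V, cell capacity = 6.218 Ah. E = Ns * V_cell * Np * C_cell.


V_pack = 13 * 3.398 = 44.174 V
C_pack = 2 * 6.218 = 12.436 Ah
E = V_pack * C_pack = 44.174 * 12.436 = 549.3 Wh

549.3 Wh


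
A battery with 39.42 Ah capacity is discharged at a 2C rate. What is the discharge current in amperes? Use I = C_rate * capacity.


At 2C: I = 2 * 39.42 Ah = 78.84 A

78.84 A


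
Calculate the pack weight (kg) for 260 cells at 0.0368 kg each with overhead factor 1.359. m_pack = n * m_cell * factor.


m_pack = n * m_cell * overhead = 260 * 0.0368 * 1.359 = 13.00 kg

13.00 kg


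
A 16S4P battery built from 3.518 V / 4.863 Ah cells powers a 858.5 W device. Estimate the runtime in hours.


Step 1: E_pack = Ns * V_cell * Np * C_cell = 16 * 3.518 * 4 * 4.863 = 1094.9 Wh
Step 2: t = E_pack / P = 1094.9 / 858.5 = 1.275 hr

1.275 hr


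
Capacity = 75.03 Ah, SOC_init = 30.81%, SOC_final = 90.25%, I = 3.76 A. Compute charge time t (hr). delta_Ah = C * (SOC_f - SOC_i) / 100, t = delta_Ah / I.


delta_Ah = 75.03 * (90.25 - 30.81) / 100 = 44.598 Ah
t = delta_Ah / I = 44.598 / 3.76 = 11.86 hr

11.86 hr


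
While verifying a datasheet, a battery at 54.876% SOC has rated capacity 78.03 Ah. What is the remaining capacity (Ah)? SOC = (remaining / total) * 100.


remaining = SOC / 100 * total = 54.876 / 100 * 78.03 = 42.82 Ah

42.82 Ah


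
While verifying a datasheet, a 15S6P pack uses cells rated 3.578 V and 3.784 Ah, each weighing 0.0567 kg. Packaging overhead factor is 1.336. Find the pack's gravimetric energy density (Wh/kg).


Step 1: V_pack = 15 * 3.578 = 53.67 V
Step 2: C_pack = 6 * 3.784 = 22.704 Ah
Step 3: E_pack = V_pack * C_pack = 53.67 * 22.704 = 1218.5 Wh
Step 4: m_pack = 15 * 6 * 0.0567 * 1.336 = 6.8176 kg
Step 5: ED = E_pack / m_pack = 1218.5 / 6.8176 = 178.7 Wh/kg

178.7 Wh/kg


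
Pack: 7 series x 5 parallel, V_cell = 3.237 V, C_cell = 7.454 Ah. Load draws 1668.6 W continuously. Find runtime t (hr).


Step 1: E_pack = Ns * V_cell * Np * C_cell = 7 * 3.237 * 5 * 7.454 = 844.5 Wh
Step 2: t = E_pack / P = 844.5 / 1668.6 = 0.5061 hr

0.5061 hr


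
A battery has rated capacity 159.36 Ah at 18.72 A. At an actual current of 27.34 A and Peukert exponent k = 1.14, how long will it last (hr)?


t_rated = C / I_rated = 159.36 / 18.72 = 8.5128 hr
(I_rated/I)^k = (0.68471)^1.14 = 0.64935
t = t_rated * (I_rated/I)^k = 8.5128 * 0.64935 = 5.528 hr

5.528 hr


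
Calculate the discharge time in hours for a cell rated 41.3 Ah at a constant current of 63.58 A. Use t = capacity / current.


Runtime = 41.3 Ah / 63.58 A = 0.6496 hr

0.6496 hr


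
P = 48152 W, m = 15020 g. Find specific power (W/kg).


Convert: m = 15020 g = 15.02 kg
Specific power = 48152 W / 15.02 kg = 3206 W/kg

3206 W/kg


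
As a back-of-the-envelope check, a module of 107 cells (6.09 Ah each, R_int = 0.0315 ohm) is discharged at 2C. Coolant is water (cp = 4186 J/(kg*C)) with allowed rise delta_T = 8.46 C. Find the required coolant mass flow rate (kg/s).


Step 1: I = 2 * 6.09 = 12.18 A
Step 2: Q_cell = I^2 * R = 12.18^2 * 0.0315 = 4.6731 W
Step 3: Q_total = 107 * 4.6731 = 500.02 W
Step 4: m_dot = Q_total / (cp * dT) = 500.02 / (4186 * 8.46) = 0.01412 kg/s

0.01412 kg/s


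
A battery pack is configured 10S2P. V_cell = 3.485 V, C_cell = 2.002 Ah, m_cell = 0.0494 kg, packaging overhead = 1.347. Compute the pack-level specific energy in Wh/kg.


Step 1: V_pack = 10 * 3.485 = 34.85 V
Step 2: C_pack = 2 * 2.002 = 4.004 Ah
Step 3: E_pack = V_pack * C_pack = 34.85 * 4.004 = 139.54 Wh
Step 4: m_pack = 10 * 2 * 0.0494 * 1.347 = 1.3308 kg
Step 5: ED = E_pack / m_pack = 139.54 / 1.3308 = 104.9 Wh/kg

104.9 Wh/kg


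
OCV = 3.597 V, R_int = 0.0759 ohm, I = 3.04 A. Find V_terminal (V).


IR drop = 3.04 * 0.0759 = 0.23074 V
V = 3.597 - 0.23074 = 3.366 V

3.366 V


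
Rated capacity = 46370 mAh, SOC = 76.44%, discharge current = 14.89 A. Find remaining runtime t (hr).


Convert: C_total = 46370 mAh = 46.37 Ah
Step 1: remaining = SOC/100 * C_total = 76.44/100 * 46.37 = 35.445 Ah
Step 2: t = remaining / I = 35.445 / 14.89 = 2.380 hr

2.380 hr


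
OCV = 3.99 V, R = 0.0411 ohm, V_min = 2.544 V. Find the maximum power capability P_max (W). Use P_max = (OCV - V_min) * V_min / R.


P_max = (OCV - V_min) * V_min / R = (3.99 - 2.544) * 2.544 / 0.0411 = 1.446 * 2.544 / 0.0411 = 89.50 W

89.50 W


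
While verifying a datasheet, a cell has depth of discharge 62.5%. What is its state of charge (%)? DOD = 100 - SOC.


SOC = 100 - DOD = 100 - 62.5 = 37.5%

37.5%


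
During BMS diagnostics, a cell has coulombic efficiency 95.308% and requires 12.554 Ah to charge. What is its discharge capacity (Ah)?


Q_dis = eta/100 * Q_chg = 95.308/100 * 12.554 = 11.96 Ah

11.96 Ah


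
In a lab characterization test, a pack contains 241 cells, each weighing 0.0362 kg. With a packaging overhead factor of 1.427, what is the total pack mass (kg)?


m_pack = n * m_cell * overhead = 241 * 0.0362 * 1.427 = 12.45 kg

12.45 kg


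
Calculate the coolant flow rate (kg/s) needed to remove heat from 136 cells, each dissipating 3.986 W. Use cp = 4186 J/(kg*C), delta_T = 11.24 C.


Step 1: Total heat Q = 136 * 3.986 W = 542.1 W
Step 2: denom = cp * dT = 4186 * 11.24 = 47051
Step 3: m_dot = 542.1 / 47051 = 0.01152 kg/s

0.01152 kg/s


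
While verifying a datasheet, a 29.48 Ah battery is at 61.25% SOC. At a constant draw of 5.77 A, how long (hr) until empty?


Step 1: remaining = SOC/100 * C_total = 61.25/100 * 29.48 = 18.057 Ah
Step 2: t = remaining / I = 18.057 / 5.77 = 3.129 hr

3.129 hr


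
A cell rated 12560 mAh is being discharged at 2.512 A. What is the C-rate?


Convert: capacity = 12560 mAh = 12.56 Ah
C_rate = I / capacity = 2.512 / 12.56 = 0.2C

0.2C


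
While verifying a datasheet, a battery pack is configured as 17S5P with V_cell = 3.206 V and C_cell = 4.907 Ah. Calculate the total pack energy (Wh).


V_pack = 17 * 3.206 = 54.502 V
C_pack = 5 * 4.907 = 24.535 Ah
E = V_pack * C_pack = 54.502 * 24.535 = 1337 Wh

1337 Wh


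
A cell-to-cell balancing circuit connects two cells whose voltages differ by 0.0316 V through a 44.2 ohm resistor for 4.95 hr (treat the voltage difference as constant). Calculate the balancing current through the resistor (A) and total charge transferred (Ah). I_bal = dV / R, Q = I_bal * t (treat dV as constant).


I_bal = dV / R = 0.0316 / 44.2 = 7.1493e-04 A
Q = I_bal * t = 7.1493e-04 * 4.95 = 0.003539 Ah

I=7.1493e-04 A, Q=0.003539 Ah


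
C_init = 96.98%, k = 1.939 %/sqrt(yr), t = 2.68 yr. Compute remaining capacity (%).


sqrt(t) = sqrt(2.68) = 1.6371
C_final = 96.98 - 1.939 * 1.6371 = 93.81%

93.81%


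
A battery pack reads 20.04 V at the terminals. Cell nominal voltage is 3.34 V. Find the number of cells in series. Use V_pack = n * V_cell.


n = V_pack / V_cell = 20.04 / 3.34 = 6

6


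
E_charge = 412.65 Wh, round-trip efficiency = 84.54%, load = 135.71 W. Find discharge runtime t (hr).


Step 1: E_discharge = eta/100 * E_charge = 84.54/100 * 412.65 = 348.85 Wh
Step 2: t = E_discharge / P = 348.85 / 135.71 = 2.571 hr

2.571 hr


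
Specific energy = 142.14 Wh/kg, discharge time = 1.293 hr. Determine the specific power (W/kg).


P_specific = E / t = 142.14 / 1.293 = 109.9 W/kg

109.9 W/kg


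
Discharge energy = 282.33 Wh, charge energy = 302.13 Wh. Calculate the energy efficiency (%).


Round-trip efficiency = 282.33/302.13 * 100% = 93.45%

93.45%


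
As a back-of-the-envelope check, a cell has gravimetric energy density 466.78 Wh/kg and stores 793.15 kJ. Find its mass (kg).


Convert: E = 793.15 kJ = 220.32 Wh
m = E / ED = 220.32 / 466.78 = 0.4720 kg

0.4720 kg


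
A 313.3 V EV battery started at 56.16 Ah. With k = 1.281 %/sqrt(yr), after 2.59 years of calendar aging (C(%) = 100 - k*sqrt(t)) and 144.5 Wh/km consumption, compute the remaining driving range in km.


Step 1: capacity retention = 100 - 1.281 * sqrt(2.59) = 100 - 1.281 * 1.6093 = 97.938%
Step 2: C_now = 56.16 * 97.938/100 = 55.002 Ah
Step 3: E_pack = V * C_now = 313.3 * 55.002 = 17232 Wh
Step 4: range = E_pack / consumption = 17232 / 144.5 = 119.3 km

119.3 km


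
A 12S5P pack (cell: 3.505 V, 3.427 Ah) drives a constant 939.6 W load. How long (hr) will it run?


Step 1: E_pack = Ns * V_cell * Np * C_cell = 12 * 3.505 * 5 * 3.427 = 720.7 Wh
Step 2: t = E_pack / P = 720.7 / 939.6 = 0.7670 hr

0.7670 hr


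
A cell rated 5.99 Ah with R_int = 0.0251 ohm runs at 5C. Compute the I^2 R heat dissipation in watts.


Step 1: I = C_rate * capacity = 5 * 5.99 = 29.95 A
Step 2: Q = I^2 * R = 29.95^2 * 0.0251 = 897 * 0.0251 = 22.51 W

22.51 W


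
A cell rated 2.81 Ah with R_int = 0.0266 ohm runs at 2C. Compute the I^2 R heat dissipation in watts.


Step 1: I = C_rate * capacity = 2 * 2.81 = 5.62 A
Step 2: Q = I^2 * R = 5.62^2 * 0.0266 = 31.584 * 0.0266 = 0.8401 W

0.8401 W


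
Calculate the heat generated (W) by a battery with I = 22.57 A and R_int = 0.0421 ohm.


I^2 = 509.4
Q = 509.4 * 0.0421 = 21.45 W

21.45 W


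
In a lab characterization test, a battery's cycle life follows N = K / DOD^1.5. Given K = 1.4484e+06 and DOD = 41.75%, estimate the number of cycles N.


Step 1: DOD^1.5 = 41.75^1.5 = 269.76
Step 2: N = 1.4484e+06 / 269.76 = 5369 cycles

5369 cycles


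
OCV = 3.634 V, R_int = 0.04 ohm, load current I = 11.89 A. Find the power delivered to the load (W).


Step 1: V_terminal = OCV - I*R = 3.634 - 11.89 * 0.04 = 3.1584 V
Step 2: P_out = V_terminal * I = 3.1584 * 11.89 = 37.55 W

37.55 W


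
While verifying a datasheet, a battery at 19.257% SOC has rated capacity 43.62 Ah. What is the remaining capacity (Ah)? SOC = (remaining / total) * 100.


remaining = SOC / 100 * total = 19.257 / 100 * 43.62 = 8.400 Ah

8.400 Ah


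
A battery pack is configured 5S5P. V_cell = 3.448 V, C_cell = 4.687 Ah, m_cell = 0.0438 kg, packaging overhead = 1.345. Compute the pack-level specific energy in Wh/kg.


Step 1: V_pack = 5 * 3.448 = 17.24 V
Step 2: C_pack = 5 * 4.687 = 23.435 Ah
Step 3: E_pack = V_pack * C_pack = 17.24 * 23.435 = 404.02 Wh
Step 4: m_pack = 5 * 5 * 0.0438 * 1.345 = 1.4728 kg
Step 5: ED = E_pack / m_pack = 404.02 / 1.4728 = 274.3 Wh/kg

274.3 Wh/kg


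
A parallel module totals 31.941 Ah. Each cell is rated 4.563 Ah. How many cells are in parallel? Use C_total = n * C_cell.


n = C_total / C_cell = 31.941 / 4.563 = 7

7


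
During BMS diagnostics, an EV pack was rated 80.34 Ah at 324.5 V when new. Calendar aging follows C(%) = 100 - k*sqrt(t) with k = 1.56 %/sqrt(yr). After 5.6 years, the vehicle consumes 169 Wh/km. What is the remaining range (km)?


Step 1: capacity retention = 100 - 1.56 * sqrt(5.6) = 100 - 1.56 * 2.3664 = 96.308%
Step 2: C_now = 80.34 * 96.308/100 = 77.374 Ah
Step 3: E_pack = V * C_now = 324.5 * 77.374 = 25108 Wh
Step 4: range = E_pack / consumption = 25108 / 169 = 148.6 km

148.6 km


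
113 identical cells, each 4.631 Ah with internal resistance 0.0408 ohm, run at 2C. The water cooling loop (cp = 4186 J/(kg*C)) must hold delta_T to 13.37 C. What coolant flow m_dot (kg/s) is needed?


Step 1: I = 2 * 4.631 = 9.262 A
Step 2: Q_cell = I^2 * R = 9.262^2 * 0.0408 = 3.5 W
Step 3: Q_total = 113 * 3.5 = 395.5 W
Step 4: m_dot = Q_total / (cp * dT) = 395.5 / (4186 * 13.37) = 0.007067 kg/s

0.007067 kg/s


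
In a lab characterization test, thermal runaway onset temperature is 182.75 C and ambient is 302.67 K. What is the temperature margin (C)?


Convert: T_ambient = 302.67 K = 29.52 C
margin = 182.75 - 29.52 = 153.23 C

153.23 C


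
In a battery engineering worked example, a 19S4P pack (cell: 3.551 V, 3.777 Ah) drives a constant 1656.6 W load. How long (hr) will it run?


Step 1: E_pack = Ns * V_cell * Np * C_cell = 19 * 3.551 * 4 * 3.777 = 1019.3 Wh
Step 2: t = E_pack / P = 1019.3 / 1656.6 = 0.6153 hr

0.6153 hr


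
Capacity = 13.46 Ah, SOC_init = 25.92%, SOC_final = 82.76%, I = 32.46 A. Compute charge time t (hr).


delta_Ah = 13.46 * (82.76 - 25.92) / 100 = 7.6507 Ah
t = delta_Ah / I = 7.6507 / 32.46 = 0.2357 hr

0.2357 hr


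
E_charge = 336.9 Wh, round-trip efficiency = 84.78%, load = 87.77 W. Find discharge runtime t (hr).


Step 1: E_discharge = eta/100 * E_charge = 84.78/100 * 336.9 = 285.62 Wh
Step 2: t = E_discharge / P = 285.62 / 87.77 = 3.254 hr

3.254 hr


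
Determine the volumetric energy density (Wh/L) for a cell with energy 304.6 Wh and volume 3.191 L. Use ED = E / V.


Volumetric ED = 304.6 Wh / 3.191 L = 95.46 Wh/L

95.46 Wh/L


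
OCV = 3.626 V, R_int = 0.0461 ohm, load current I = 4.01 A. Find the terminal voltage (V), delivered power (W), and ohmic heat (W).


Step 1: V_terminal = OCV - I*R = 3.626 - 4.01 * 0.0461 = 3.4411 V
Step 2: P_out = V_terminal * I = 3.4411 * 4.01 = 13.80 W
Step 3: Q = I^2 * R = 4.01^2 * 0.0461 = 0.7413 W

V=3.4411 V, P=13.80 W, Q=0.7413 W


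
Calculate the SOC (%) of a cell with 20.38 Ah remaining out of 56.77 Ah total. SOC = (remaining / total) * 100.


SOC = (remaining / total) * 100 = (20.38 / 56.77) * 100 = 35.90%

35.90%


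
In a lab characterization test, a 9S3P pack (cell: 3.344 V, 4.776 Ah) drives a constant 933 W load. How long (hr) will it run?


Step 1: E_pack = Ns * V_cell * Np * C_cell = 9 * 3.344 * 3 * 4.776 = 431.22 Wh
Step 2: t = E_pack / P = 431.22 / 933 = 0.4622 hr

0.4622 hr


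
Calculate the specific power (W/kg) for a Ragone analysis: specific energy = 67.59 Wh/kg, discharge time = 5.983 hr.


Specific power = 67.59 Wh/kg / 5.983 hr = 11.30 W/kg

11.30 W/kg


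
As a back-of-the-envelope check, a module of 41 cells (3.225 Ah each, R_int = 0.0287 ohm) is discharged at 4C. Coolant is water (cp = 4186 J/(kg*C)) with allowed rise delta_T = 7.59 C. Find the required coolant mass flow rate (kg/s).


Step 1: I = 4 * 3.225 = 12.9 A
Step 2: Q_cell = I^2 * R = 12.9^2 * 0.0287 = 4.776 W
Step 3: Q_total = 41 * 4.776 = 195.82 W
Step 4: m_dot = Q_total / (cp * dT) = 195.82 / (4186 * 7.59) = 0.006163 kg/s

0.006163 kg/s


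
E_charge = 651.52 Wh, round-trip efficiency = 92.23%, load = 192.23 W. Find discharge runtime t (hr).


Step 1: E_discharge = eta/100 * E_charge = 92.23/100 * 651.52 = 600.9 Wh
Step 2: t = E_discharge / P = 600.9 / 192.23 = 3.126 hr

3.126 hr


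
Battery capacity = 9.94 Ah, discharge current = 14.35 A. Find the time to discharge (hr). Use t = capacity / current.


Runtime = 9.94 Ah / 14.35 A = 0.6927 hr

0.6927 hr


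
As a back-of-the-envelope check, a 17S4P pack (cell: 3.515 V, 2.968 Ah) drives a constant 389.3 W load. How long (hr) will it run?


Step 1: E_pack = Ns * V_cell * Np * C_cell = 17 * 3.515 * 4 * 2.968 = 709.41 Wh
Step 2: t = E_pack / P = 709.41 / 389.3 = 1.822 hr

1.822 hr


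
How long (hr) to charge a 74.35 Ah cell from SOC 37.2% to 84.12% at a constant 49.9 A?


delta_Ah = 74.35 * (84.12 - 37.2) / 100 = 34.885 Ah
t = delta_Ah / I = 34.885 / 49.9 = 0.6991 hr

0.6991 hr


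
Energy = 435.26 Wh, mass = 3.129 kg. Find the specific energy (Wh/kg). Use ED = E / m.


ED = E / m = 435.26 / 3.129 = 139.1 Wh/kg

139.1 Wh/kg


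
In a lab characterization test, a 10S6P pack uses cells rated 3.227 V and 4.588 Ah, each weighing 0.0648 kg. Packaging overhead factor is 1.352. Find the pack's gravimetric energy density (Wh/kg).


Step 1: V_pack = 10 * 3.227 = 32.27 V
Step 2: C_pack = 6 * 4.588 = 27.528 Ah
Step 3: E_pack = V_pack * C_pack = 32.27 * 27.528 = 888.33 Wh
Step 4: m_pack = 10 * 6 * 0.0648 * 1.352 = 5.2566 kg
Step 5: ED = E_pack / m_pack = 888.33 / 5.2566 = 169.0 Wh/kg

169.0 Wh/kg


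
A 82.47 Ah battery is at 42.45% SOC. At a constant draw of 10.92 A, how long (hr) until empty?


Step 1: remaining = SOC/100 * C_total = 42.45/100 * 82.47 = 35.009 Ah
Step 2: t = remaining / I = 35.009 / 10.92 = 3.206 hr

3.206 hr


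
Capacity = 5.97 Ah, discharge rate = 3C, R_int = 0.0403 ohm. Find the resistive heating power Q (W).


Step 1: I = C_rate * capacity = 3 * 5.97 = 17.91 A
Step 2: Q = I^2 * R = 17.91^2 * 0.0403 = 320.77 * 0.0403 = 12.93 W

12.93 W


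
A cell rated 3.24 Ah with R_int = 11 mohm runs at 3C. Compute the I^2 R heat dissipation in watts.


Convert: R = 11 mohm = 0.011 ohm
Step 1: I = C_rate * capacity = 3 * 3.24 = 9.72 A
Step 2: Q = I^2 * R = 9.72^2 * 0.011 = 94.478 * 0.011 = 1.039 W

1.039 W


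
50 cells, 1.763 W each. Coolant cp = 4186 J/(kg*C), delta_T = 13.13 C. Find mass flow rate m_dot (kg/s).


Q_total = 50 * 1.763 = 88.15 W
m_dot = Q_total / (cp * dT) = 88.15 / (4186 * 13.13) = 0.001604 kg/s

0.001604 kg/s


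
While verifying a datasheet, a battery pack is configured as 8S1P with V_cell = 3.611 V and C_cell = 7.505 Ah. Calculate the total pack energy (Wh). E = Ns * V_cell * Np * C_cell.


V_pack = 8 * 3.611 = 28.888 V
C_pack = 1 * 7.505 = 7.505 Ah
E = V_pack * C_pack = 28.888 * 7.505 = 216.8 Wh

216.8 Wh


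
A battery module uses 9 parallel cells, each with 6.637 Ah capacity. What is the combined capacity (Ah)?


C_total = 9 * 6.637 = 59.733 Ah

59.733 Ah


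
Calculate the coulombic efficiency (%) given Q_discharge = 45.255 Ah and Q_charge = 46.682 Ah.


Coulombic efficiency = 45.255/46.682 * 100% = 96.94%

96.94%


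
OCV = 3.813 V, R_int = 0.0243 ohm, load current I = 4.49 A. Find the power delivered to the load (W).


Step 1: V_terminal = OCV - I*R = 3.813 - 4.49 * 0.0243 = 3.7039 V
Step 2: P_out = V_terminal * I = 3.7039 * 4.49 = 16.63 W

16.63 W


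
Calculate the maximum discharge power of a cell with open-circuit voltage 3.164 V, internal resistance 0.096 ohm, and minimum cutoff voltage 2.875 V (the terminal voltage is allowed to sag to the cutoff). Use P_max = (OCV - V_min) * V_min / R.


dV = OCV - V_min = 0.289 V (so I_max = dV / R)
P_max = dV * V_min / R = 0.289 * 2.875 / 0.096 = 8.655 W

8.655 W


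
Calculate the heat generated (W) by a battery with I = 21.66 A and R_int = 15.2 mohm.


Convert: R = 15.2 mohm = 0.0152 ohm
I^2 = 469.16
Q = 469.16 * 0.0152 = 7.131 W

7.131 W


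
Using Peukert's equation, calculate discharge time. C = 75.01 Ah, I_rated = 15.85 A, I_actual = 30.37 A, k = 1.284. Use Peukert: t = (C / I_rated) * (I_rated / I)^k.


t_rated = C / I_rated = 75.01 / 15.85 = 4.7325 hr
(I_rated/I)^k = (0.5219)^1.284 = 0.43389
t = t_rated * (I_rated/I)^k = 4.7325 * 0.43389 = 2.053 hr

2.053 hr


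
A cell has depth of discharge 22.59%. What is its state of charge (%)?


SOC = 100 - DOD = 100 - 22.59 = 77.41%

77.41%


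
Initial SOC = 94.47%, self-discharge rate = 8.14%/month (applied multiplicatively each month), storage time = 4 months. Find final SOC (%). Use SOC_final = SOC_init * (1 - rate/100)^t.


Monthly retention factor = 1 - 8.14/100 = 0.9186
Over 4 months: factor^4 = 0.71204
SOC_final = 94.47 * 0.71204 = 67.27%

67.27%


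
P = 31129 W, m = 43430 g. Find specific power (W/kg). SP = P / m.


Convert: m = 43430 g = 43.43 kg
SP = P / m = 31129 / 43.43 = 716.8 W/kg

716.8 W/kg


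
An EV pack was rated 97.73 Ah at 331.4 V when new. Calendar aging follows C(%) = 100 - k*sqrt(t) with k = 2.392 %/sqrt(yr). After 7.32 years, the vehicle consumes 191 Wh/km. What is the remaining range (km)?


Step 1: capacity retention = 100 - 2.392 * sqrt(7.32) = 100 - 2.392 * 2.7055 = 93.528%
Step 2: C_now = 97.73 * 93.528/100 = 91.405 Ah
Step 3: E_pack = V * C_now = 331.4 * 91.405 = 30292 Wh
Step 4: range = E_pack / consumption = 30292 / 191 = 158.6 km

158.6 km


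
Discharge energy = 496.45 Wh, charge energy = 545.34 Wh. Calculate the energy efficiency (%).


Round-trip efficiency = 496.45/545.34 * 100% = 91.03%

91.03%


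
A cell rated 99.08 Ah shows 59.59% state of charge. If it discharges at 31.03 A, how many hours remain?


Step 1: remaining = SOC/100 * C_total = 59.59/100 * 99.08 = 59.042 Ah
Step 2: t = remaining / I = 59.042 / 31.03 = 1.903 hr

1.903 hr


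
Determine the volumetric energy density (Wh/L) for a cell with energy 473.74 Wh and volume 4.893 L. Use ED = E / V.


ED = E / V = 473.74 / 4.893 = 96.82 Wh/L

96.82 Wh/L


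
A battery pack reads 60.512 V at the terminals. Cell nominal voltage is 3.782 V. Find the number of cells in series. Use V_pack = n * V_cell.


Rearranging: n = V_pack / V_cell = 60.512 / 3.782 = 16 cells

16


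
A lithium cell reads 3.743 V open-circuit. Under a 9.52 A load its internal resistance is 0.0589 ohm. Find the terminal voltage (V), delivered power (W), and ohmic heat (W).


Step 1: V_terminal = OCV - I*R = 3.743 - 9.52 * 0.0589 = 3.1823 V
Step 2: P_out = V_terminal * I = 3.1823 * 9.52 = 30.30 W
Step 3: Q = I^2 * R = 9.52^2 * 0.0589 = 5.338 W

V=3.1823 V, P=30.30 W, Q=5.338 W


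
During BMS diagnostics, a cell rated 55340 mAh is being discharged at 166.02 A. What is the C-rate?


Convert: capacity = 55340 mAh = 55.34 Ah
C_rate = I / capacity = 166.02 / 55.34 = 3C

3C


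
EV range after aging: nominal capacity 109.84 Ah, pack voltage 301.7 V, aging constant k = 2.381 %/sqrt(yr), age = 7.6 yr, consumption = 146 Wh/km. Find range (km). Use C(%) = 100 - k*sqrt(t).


Step 1: capacity retention = 100 - 2.381 * sqrt(7.6) = 100 - 2.381 * 2.7568 = 93.436%
Step 2: C_now = 109.84 * 93.436/100 = 102.63 Ah
Step 3: E_pack = V * C_now = 301.7 * 102.63 = 30963 Wh
Step 4: range = E_pack / consumption = 30963 / 146 = 212.1 km

212.1 km


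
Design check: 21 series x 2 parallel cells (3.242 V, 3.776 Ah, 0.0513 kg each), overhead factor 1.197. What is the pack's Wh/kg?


Step 1: V_pack = 21 * 3.242 = 68.082 V
Step 2: C_pack = 2 * 3.776 = 7.552 Ah
Step 3: E_pack = V_pack * C_pack = 68.082 * 7.552 = 514.16 Wh
Step 4: m_pack = 21 * 2 * 0.0513 * 1.197 = 2.5791 kg
Step 5: ED = E_pack / m_pack = 514.16 / 2.5791 = 199.4 Wh/kg

199.4 Wh/kg
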